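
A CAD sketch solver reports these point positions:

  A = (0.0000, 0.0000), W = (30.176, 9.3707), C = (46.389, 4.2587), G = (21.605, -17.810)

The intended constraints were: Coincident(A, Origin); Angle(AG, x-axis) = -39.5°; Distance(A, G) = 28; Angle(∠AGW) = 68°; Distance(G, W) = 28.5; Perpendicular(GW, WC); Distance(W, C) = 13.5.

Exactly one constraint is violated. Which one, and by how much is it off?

Distance(W, C) = 13.5 — off by 3.50.

A = (0.00, 0.00) ✓; AG at -39.50° ✓; |AG| = 28.00 ✓; ∠AGW = 68.00° ✓; |GW| = 28.50 ✓; ∠(GW, WC) = 90.00° ✓; |WC| = 17.00 ✗.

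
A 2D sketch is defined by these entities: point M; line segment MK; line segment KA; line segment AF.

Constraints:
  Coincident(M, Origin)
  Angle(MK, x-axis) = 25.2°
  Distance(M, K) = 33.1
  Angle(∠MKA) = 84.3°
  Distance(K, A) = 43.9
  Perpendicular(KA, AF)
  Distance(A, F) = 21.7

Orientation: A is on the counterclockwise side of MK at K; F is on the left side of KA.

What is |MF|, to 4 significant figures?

42.14

M is at the origin; MK runs at 25.2° with length 33.1, so K = 33.1·(cos 25.2°, sin 25.2°) = (29.95, 14.09). ∠MKA = 84.3°, so KA runs at 25.2° + (180° − 84.3°) = 120.9° from the x-axis; with |KA| = 43.9, A = K + 43.9·(cos 120.9°, sin 120.9°) = (7.405, 51.76). KA is perpendicular to AF; with |AF| = 21.7 on the left of KA, F = A + 21.7·(-0.8581, -0.5135) = (-11.21, 40.62). Then |MF| = |F − M| = 42.14.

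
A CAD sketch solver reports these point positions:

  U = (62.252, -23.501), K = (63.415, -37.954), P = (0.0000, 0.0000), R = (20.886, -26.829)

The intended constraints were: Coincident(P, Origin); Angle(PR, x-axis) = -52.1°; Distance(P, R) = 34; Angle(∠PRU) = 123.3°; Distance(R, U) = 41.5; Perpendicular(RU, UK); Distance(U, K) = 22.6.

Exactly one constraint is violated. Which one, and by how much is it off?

Distance(U, K) = 22.6 — off by 8.10.

P = (0.00, 0.00) ✓; PR at -52.10° ✓; |PR| = 34.00 ✓; ∠PRU = 123.3° ✓; |RU| = 41.50 ✓; ∠(RU, UK) = 90.00° ✓; |UK| = 14.50 ✗.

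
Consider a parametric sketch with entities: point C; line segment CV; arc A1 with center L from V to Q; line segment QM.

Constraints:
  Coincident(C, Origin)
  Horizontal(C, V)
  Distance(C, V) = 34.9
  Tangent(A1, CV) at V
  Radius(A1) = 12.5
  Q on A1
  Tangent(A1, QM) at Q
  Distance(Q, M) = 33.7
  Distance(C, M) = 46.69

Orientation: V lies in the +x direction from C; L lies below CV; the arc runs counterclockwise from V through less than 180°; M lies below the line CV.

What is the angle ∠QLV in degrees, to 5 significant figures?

80.132°

Checks: |LQ| = 12.50 ✓; ∠(LQ, QM) = 90.00° ✓; |QM| = 33.70 ✓; |CM| = 46.69 ✓.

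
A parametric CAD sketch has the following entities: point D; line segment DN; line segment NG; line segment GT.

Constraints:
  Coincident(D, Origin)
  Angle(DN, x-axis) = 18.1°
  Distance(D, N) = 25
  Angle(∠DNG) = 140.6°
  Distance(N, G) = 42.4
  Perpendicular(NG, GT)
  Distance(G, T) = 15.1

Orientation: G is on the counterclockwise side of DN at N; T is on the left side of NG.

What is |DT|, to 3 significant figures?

61.7

∠DNG = 140.6°, so NG runs at 18.1° + (180° − 140.6°) = 57.5° from the x-axis; with |NG| = 42.4, G = N + 42.4·(cos 57.5°, sin 57.5°) = (46.5, 43.5). NG ⟂ GT; with |GT| = 15.1 on the left of NG, T = G + 15.1·(-0.843, 0.537) = (33.8, 51.6). Then |DT| = |T − D| = 61.7.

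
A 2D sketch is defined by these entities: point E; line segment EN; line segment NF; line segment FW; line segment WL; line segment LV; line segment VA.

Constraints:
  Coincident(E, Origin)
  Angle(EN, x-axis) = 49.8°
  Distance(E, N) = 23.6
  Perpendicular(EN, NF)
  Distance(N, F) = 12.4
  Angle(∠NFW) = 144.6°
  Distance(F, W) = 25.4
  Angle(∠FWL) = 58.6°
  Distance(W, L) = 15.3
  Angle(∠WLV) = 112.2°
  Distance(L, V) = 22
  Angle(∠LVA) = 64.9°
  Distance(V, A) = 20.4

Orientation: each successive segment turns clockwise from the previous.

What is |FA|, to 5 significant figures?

10.266

∠WLV = 112.2° gives LV at 95.200° from the x-axis; with |LV| = 22.0, V = (14.395, 11.803). ∠LVA = 64.9° gives VA at -19.900° from the x-axis; with |VA| = 20.4, A = (33.577, 4.8589). Then |FA| = |A − F| = 10.266.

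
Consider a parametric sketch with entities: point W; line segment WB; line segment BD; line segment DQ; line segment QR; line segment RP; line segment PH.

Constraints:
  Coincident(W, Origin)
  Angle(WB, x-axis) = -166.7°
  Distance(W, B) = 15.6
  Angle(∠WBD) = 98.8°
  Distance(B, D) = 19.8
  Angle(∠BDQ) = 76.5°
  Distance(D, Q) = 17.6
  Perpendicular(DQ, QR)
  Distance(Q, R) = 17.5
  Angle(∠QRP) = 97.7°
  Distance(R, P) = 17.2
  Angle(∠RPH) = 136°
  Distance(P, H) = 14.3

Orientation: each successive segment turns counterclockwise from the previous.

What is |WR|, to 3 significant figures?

2.61

W is at the origin; WB runs at -166.7° with length 15.6, so B = (-15.2, -3.59). ∠WBD = 98.8° gives BD at -85.5° from the x-axis; with |BD| = 19.8, D = (-13.6, -23.3). ∠BDQ = 76.5° gives DQ at 18.0° from the x-axis; with |DQ| = 17.6, Q = (3.11, -17.9). DQ ⟂ QR, so QR runs at 108°; with |QR| = 17.5, R = (-2.30, -1.25). Then |WR| = |R − W| = 2.61.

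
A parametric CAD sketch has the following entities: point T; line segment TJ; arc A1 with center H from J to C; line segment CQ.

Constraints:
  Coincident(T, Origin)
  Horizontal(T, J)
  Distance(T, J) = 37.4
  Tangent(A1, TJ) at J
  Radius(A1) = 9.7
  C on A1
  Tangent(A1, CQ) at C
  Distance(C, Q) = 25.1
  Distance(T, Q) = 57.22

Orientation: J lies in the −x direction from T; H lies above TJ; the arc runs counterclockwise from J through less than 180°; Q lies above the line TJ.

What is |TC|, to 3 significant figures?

33.5

T is at the origin; TJ is horizontal with |TJ| = 37.4 and J on the −x side, so J = (-37.4, 0.00). Since A1 is tangent to TJ there, HJ ⟂ TJ, so H = J + (0, 9.7) = (-37.4, 9.70). Since HC ⟂ CQ (tangency), |HQ| = √(9.7² + 25.1²) = 26.9 regardless of where C sits on A1. So Q lies on both circle(T, 57.22) and circle(H, 26.9); the above-TJ intersection is Q = (-44.8, 35.6). C is the foot of the tangent from Q: C = (-29.7, 15.6).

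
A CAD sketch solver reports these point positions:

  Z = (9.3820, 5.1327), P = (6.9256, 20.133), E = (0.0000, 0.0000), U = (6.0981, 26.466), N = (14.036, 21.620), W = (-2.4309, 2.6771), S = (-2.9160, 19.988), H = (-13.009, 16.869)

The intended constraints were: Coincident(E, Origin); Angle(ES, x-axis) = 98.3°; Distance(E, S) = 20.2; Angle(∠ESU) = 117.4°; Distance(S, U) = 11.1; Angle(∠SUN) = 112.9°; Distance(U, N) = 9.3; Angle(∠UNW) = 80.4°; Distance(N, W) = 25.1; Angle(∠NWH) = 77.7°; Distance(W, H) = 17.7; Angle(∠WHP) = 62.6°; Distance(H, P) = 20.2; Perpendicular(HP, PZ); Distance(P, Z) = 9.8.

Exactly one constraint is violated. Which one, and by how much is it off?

Distance(P, Z) = 9.8 — off by 5.40.

E = (0.00, 0.00) ✓; ES at 98.30° ✓; |ES| = 20.20 ✓; ∠ESU = 117.4° ✓; |SU| = 11.10 ✓; ∠SUN = 112.9° ✓; |UN| = 9.300 ✓; ∠UNW = 80.40° ✓; |NW| = 25.10 ✓; ∠NWH = 77.70° ✓; |WH| = 17.70 ✓; ∠WHP = 62.60° ✓; |HP| = 20.20 ✓; ∠(HP, PZ) = 90.00° ✓; |PZ| = 15.20 ✗.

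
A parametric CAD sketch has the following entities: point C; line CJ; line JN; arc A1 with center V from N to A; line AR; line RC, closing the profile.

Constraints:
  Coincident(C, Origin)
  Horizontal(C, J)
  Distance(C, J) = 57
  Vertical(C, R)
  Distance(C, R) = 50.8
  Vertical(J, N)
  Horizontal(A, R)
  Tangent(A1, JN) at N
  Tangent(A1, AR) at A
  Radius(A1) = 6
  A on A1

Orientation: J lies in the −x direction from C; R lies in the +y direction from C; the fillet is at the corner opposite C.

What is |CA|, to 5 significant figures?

71.984

C is at the origin; CJ is horizontal with |CJ| = 57.0 and J on the −x side, so J = (-57.000, 0.0000). C and R share the same x with |CR| = 50.8 and R on the +y side, so R = (0.0000, 50.800). The virtual corner opposite C is at (-57.000, 50.800). Since A1 is tangent to JN there, VN ⟂ JN and tangency of A1 to AR means the radius VA is perpendicular to AR, with radius 6.0, so the center V sits 6.0 in from both sides at V = (-51.000, 44.800). That places the tangent points at N = (-57.000, 44.800) on JN and A = (-51.000, 50.800) on AR. Then |CA| = |A − C| = 71.984.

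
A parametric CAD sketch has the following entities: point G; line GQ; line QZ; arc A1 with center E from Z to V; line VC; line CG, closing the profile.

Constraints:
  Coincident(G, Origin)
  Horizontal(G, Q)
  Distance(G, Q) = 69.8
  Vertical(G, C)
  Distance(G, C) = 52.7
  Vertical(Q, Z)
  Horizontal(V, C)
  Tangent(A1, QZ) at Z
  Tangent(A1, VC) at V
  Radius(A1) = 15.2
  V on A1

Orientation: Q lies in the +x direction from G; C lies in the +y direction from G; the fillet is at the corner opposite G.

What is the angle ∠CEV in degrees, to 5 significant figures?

74.443°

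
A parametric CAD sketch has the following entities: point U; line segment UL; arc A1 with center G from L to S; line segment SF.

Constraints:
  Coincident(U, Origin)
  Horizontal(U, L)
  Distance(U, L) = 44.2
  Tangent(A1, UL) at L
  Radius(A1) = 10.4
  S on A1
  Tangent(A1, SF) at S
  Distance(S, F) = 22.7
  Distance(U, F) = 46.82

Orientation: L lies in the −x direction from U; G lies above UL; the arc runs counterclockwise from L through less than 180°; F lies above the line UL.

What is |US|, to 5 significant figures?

35.303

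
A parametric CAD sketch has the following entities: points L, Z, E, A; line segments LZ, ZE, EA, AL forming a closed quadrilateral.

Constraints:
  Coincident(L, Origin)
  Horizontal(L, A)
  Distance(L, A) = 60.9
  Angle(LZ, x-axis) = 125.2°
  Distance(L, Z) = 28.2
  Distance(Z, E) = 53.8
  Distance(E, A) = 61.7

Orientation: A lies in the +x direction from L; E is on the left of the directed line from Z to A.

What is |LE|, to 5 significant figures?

59.932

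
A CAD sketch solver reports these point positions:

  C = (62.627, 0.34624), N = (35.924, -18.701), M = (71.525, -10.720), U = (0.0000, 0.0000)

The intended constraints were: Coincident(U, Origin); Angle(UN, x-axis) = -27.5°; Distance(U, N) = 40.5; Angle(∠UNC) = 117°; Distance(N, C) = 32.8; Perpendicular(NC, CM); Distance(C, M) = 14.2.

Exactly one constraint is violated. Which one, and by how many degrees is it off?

Perpendicular(NC, CM) — off by 3.30°.

U = (0.00, 0.00) ✓; UN at -27.50° ✓; |UN| = 40.50 ✓; ∠UNC = 117.0° ✓; |NC| = 32.80 ✓; ∠(NC, CM) = 86.70° ✗; |CM| = 14.20 ✓.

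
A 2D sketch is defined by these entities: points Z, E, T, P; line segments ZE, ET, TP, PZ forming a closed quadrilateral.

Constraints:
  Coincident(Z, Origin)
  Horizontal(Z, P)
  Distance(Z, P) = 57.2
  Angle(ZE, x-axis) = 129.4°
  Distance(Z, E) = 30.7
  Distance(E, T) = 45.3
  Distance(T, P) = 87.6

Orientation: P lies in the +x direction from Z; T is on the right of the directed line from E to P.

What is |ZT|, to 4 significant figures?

34.79

Z is at the origin; ZP is horizontal with |ZP| = 57.2 and P in +x, so P = (57.2, 0). ZE runs at 129.4° with |ZE| = 30.7, so E = (-19.49, 23.72). T is determined by |ET| = 45.3 and |TP| = 87.6 together: it lies at the intersection of circle(E, 45.3) and circle(P, 87.6). With |EP| = 80.27, the foot of the radical line on EP is 5.119 from E and the perpendicular offset is √(45.3² − 5.119²) = 45.01. Taking the right-of-EP solution: T = (-27.90, -20.79).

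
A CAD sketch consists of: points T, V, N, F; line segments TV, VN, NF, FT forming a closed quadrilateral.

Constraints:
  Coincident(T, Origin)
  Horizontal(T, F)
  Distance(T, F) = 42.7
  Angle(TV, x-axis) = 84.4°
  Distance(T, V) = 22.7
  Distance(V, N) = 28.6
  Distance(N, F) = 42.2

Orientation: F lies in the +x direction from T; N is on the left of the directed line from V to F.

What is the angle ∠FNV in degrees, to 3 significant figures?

79.3°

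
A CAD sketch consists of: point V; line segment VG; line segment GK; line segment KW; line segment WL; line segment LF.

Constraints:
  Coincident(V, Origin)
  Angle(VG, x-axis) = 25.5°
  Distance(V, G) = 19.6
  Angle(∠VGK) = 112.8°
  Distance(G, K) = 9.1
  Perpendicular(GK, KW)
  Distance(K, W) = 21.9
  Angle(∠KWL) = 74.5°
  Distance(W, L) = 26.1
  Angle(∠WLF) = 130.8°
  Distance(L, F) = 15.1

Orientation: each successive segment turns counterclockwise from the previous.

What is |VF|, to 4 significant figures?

22.46

V is at the origin; VG runs at 25.5° with length 19.6, so G = (17.69, 8.438). ∠VGK = 112.8° gives GK at 92.70° from the x-axis; with |GK| = 9.1, K = (17.26, 17.53). GK ⟂ KW, so KW runs at -177.3°; with |KW| = 21.9, W = (-4.614, 16.50). ∠KWL = 74.5° gives WL at -71.80° from the x-axis; with |WL| = 26.1, L = (3.538, -8.298). ∠WLF = 130.8° gives LF at -22.60° from the x-axis; with |LF| = 15.1, F = (17.48, -14.10). Then |VF| = |F − V| = 22.46.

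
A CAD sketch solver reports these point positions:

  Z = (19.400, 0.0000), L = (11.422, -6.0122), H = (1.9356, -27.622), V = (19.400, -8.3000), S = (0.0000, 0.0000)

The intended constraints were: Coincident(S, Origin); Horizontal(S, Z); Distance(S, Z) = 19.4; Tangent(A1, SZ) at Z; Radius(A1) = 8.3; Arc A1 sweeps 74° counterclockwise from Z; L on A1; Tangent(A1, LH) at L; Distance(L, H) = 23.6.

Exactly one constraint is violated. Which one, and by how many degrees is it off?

Tangent(A1, LH) at L — off by 7.70°.

S = (0.00, 0.00) ✓; S.y = 0.00, Z.y = 0.00 ✓; |SZ| = 19.40 ✓; ∠(VZ, ZS) = 90.00° ✓; |VZ| = 8.300 ✓; bearing(V→L) − bearing(V→Z) = 74.00° ✓; |VL| = 8.300 ✓; ∠(VL, LH) = 97.70° ✗; |LH| = 23.60 ✓.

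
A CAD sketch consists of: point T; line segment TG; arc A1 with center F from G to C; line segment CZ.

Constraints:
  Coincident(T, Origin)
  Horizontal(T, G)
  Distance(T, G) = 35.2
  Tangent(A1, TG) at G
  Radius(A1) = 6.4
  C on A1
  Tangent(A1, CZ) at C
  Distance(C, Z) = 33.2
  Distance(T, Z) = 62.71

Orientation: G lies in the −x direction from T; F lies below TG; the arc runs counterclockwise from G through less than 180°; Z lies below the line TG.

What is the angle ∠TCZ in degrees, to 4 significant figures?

113.6°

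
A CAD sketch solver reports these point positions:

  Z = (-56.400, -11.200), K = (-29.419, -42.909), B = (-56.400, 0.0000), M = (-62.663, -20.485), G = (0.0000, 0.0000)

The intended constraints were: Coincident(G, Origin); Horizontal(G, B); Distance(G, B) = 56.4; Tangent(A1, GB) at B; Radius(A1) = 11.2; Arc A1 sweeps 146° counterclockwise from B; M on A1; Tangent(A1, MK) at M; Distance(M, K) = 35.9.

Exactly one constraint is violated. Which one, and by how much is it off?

Distance(M, K) = 35.9 — off by 4.20.

G = (0.00, 0.00) ✓; G.y = 0.00, B.y = 0.00 ✓; |GB| = 56.40 ✓; ∠(ZB, BG) = 90.00° ✓; |ZB| = 11.20 ✓; bearing(Z→M) − bearing(Z→B) = 146.0° ✓; |ZM| = 11.20 ✓; ∠(ZM, MK) = 90.00° ✓; |MK| = 40.10 ✗.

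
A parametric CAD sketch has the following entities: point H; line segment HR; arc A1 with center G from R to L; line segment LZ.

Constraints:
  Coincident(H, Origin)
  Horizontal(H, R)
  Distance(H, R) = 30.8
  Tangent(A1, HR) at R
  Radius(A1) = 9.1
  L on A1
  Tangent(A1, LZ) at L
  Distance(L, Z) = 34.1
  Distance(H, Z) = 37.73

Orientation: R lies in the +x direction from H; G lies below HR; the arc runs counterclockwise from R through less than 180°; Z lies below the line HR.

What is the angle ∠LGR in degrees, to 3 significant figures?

66.4°

Checks: |GL| = 9.100 ✓; ∠(GL, LZ) = 90.00° ✓; |LZ| = 34.10 ✓; |HZ| = 37.73 ✓.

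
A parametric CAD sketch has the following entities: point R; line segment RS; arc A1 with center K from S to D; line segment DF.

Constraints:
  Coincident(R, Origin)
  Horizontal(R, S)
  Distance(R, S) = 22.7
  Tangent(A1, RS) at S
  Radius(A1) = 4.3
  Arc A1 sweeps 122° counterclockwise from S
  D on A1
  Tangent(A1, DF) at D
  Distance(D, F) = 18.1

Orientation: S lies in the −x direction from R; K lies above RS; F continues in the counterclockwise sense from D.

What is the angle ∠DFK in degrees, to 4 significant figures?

13.36°

R is at the origin; RS is horizontal with |RS| = 22.7 and S on the −x side, so S = (-22.70, 0.000). Since A1 is tangent to RS there, KS ⟂ RS, so K = S + (0, 4.3) = (-22.70, 4.300). On A1, S sits at bearing -90° from K; a 122° counterclockwise sweep puts D at bearing 32°, so D = K + 4.3·(cos 32°, sin 32°) = (-19.05, 6.579). Tangency of A1 to DF means the radius KD is perpendicular to DF, so DF runs along (−sin 32°, cos 32°); with |DF| = 18.1, F = (-28.64, 21.93). Then cos ∠DFK = FD·FK / (|FD||FK|), giving 13.36°.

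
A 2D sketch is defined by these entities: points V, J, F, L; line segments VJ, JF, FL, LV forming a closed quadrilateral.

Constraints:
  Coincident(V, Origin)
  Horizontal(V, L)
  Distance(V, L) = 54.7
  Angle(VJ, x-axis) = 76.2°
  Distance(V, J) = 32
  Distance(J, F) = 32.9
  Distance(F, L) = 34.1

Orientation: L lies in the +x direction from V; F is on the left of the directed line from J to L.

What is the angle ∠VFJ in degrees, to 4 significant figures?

37.53°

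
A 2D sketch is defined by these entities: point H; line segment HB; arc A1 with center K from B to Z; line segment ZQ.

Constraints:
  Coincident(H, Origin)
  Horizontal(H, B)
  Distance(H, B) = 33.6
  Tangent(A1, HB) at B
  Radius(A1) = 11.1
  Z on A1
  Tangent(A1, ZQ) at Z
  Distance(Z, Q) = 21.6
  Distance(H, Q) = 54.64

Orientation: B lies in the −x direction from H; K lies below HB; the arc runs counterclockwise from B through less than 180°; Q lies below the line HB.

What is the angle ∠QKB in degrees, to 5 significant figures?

156.57°

H is at the origin; HB is horizontal with |HB| = 33.6 and B on the −x side, so B = (-33.600, 0.0000). The tangent condition forces KB to be normal to HB, so K = B + (0, -11.1) = (-33.600, -11.100). Since KZ ⟂ ZQ (tangency), |KQ| = √(11.1² + 21.6²) = 24.285 regardless of where Z sits on A1. So Q lies on both circle(H, 54.64) and circle(K, 24.285); the below-HB intersection is Q = (-43.256, -33.383). Z is the foot of the tangent from Q: Z = (-44.676, -11.830).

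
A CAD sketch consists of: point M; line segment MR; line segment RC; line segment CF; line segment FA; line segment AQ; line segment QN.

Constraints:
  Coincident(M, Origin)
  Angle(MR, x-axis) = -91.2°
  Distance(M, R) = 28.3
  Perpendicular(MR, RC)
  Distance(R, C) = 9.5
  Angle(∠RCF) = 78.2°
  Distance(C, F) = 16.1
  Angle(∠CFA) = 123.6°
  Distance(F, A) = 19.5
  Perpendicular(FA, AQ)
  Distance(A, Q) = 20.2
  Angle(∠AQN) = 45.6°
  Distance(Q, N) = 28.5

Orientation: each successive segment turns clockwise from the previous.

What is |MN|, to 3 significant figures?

14.8

M is at the origin; MR runs at -91.2° with length 28.3, so R = (-0.593, -28.3). The perpendicularity gives RC at right angles to MR, so RC runs at 179°; with |RC| = 9.5, C = (-10.1, -28.1). ∠RCF = 78.2° gives CF at 77.0° from the x-axis; with |CF| = 16.1, F = (-6.47, -12.4). ∠CFA = 123.6° gives FA at 20.6° from the x-axis; with |FA| = 19.5, A = (11.8, -5.55). FA ⟂ AQ, so AQ runs at -69.4°; with |AQ| = 20.2, Q = (18.9, -24.5). ∠AQN = 45.6° gives QN at 156° from the x-axis; with |QN| = 28.5, N = (-7.18, -13.0). Then |MN| = |N − M| = 14.8.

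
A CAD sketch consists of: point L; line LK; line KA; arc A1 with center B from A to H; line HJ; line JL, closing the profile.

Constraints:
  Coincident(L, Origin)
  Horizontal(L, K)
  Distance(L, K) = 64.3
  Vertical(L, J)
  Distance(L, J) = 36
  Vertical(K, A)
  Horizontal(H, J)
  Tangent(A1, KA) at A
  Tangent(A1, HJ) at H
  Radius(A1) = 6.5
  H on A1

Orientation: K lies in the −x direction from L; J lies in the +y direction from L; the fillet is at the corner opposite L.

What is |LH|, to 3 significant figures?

68.1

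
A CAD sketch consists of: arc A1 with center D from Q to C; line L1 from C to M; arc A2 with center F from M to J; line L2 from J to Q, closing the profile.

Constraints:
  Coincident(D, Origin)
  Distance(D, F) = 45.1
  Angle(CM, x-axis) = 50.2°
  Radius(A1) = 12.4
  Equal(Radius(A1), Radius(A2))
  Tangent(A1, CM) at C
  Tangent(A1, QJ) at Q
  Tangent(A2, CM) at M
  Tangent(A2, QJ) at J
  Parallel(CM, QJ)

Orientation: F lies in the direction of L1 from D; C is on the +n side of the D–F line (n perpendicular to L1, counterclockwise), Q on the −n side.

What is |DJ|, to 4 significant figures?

46.77

Tangency of A1 to both parallel lines with radius 12.4 puts C and Q at D ± 12.4·n: C = (-9.527, 7.937), Q = (9.527, -7.937). Equal radii place M and J the same way about F: M = F + 12.4·n = (19.34, 42.59), J = F − 12.4·n = (38.40, 26.71). Then |DJ| = |J − D| = 46.77.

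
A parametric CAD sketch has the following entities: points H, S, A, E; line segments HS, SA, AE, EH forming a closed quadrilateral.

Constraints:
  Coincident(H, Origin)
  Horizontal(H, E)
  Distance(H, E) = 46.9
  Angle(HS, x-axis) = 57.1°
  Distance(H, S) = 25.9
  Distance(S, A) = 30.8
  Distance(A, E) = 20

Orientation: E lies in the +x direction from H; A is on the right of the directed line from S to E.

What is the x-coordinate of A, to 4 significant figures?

27.77

H is at the origin; HE is horizontal with |HE| = 46.9 and E in +x, so E = (46.9, 0). HS runs at 57.1° with |HS| = 25.9, so S = (14.07, 21.75). A is determined by |SA| = 30.8 and |AE| = 20.0 together: it lies at the intersection of circle(S, 30.8) and circle(E, 20.0). With |SE| = 39.38, the foot of the radical line on SE is 26.66 from S and the perpendicular offset is √(30.8² − 26.66²) = 15.43. Taking the right-of-SE solution: A = (27.77, -5.838).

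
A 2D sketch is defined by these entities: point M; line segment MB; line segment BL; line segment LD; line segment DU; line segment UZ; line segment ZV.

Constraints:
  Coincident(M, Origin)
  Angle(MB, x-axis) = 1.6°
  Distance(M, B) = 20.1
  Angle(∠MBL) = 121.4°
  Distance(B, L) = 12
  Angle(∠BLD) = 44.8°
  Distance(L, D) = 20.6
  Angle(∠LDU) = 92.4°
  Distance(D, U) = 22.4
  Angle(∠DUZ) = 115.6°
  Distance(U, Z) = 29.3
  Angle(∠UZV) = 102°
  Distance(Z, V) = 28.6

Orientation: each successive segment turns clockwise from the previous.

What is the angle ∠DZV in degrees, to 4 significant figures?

74.60°

M is at the origin; MB runs at 1.6° with length 20.1, so B = (20.09, 0.5612). ∠MBL = 121.4° gives BL at -57.00° from the x-axis; with |BL| = 12.0, L = (26.63, -9.503). ∠BLD = 44.8° gives LD at 167.8° from the x-axis; with |LD| = 20.6, D = (6.493, -5.150). ∠LDU = 92.4° gives DU at 80.20° from the x-axis; with |DU| = 22.4, U = (10.31, 16.92). ∠DUZ = 115.6° gives UZ at 15.80° from the x-axis; with |UZ| = 29.3, Z = (38.50, 24.90). ∠UZV = 102.0° gives ZV at -62.20° from the x-axis; with |ZV| = 28.6, V = (51.84, -0.3976). Then cos ∠DZV = ZD·ZV / (|ZD||ZV|), giving 74.60°.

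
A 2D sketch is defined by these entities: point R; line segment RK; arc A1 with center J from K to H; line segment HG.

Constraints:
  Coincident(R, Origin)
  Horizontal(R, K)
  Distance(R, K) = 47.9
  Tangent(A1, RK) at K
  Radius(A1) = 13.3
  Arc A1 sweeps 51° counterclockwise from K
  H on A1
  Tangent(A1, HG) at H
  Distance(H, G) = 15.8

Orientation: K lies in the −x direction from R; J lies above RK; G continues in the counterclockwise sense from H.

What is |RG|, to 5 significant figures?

32.543

R is at the origin; R and K share the same y with |RK| = 47.9 and K on the −x side, so K = (-47.900, 0.0000). Since A1 is tangent to RK there, JK ⟂ RK, so J = K + (0, 13.3) = (-47.900, 13.300). On A1, K sits at bearing -90° from J; a 51° counterclockwise sweep puts H at bearing -39°, so H = J + 13.3·(cos -39°, sin -39°) = (-37.564, 4.9300). A1 meets HG tangentially, so JH is at right angles to HG, so HG runs along (−sin -39°, cos -39°); with |HG| = 15.8, G = (-27.621, 17.209). Then |RG| = |G − R| = 32.543.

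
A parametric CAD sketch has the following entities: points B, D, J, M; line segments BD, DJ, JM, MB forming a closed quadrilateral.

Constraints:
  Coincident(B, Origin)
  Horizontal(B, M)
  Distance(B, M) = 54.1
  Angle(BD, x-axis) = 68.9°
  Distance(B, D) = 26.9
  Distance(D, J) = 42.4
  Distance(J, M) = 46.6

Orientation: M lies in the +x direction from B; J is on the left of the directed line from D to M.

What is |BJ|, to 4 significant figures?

65.46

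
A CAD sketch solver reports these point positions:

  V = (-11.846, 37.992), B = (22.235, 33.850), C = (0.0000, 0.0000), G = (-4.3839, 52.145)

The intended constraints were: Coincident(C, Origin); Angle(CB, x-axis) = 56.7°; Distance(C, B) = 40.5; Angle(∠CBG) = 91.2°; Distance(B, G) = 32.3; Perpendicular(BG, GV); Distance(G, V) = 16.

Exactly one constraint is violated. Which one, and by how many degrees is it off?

Perpendicular(BG, GV) — off by 6.70°.

C = (0.00, 0.00) ✓; CB at 56.70° ✓; |CB| = 40.50 ✓; ∠CBG = 91.20° ✓; |BG| = 32.30 ✓; ∠(BG, GV) = 96.70° ✗; |GV| = 16.00 ✓.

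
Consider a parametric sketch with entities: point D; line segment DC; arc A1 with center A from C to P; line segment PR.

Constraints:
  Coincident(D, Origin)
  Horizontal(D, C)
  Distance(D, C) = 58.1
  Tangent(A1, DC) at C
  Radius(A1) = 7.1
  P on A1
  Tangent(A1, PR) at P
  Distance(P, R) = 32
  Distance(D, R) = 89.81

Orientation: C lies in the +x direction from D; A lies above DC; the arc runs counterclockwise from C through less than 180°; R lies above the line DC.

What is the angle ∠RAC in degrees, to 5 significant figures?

118.66°

D is at the origin; DC is horizontal with |DC| = 58.1 and C on the +x side, so C = (58.100, 0.0000). Since A1 is tangent to DC there, AC ⟂ DC, so A = C + (0, 7.1) = (58.100, 7.1000). Since AP ⟂ PR (tangency), |AR| = √(7.1² + 32.0²) = 32.778 regardless of where P sits on A1. So R lies on both circle(D, 89.81) and circle(A, 32.778); the above-DC intersection is R = (86.862, 22.821). P is the foot of the tangent from R: P = (62.774, 1.7554).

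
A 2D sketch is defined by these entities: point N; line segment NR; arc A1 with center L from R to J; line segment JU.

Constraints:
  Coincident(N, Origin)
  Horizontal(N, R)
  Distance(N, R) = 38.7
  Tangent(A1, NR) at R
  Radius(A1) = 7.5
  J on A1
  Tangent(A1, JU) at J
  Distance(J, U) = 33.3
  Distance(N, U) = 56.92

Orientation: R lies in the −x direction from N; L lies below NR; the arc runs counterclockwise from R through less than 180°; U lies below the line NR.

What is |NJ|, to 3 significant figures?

46.9

Checks: |LJ| = 7.500 ✓; ∠(LJ, JU) = 90.00° ✓; |JU| = 33.30 ✓; |NU| = 56.92 ✓.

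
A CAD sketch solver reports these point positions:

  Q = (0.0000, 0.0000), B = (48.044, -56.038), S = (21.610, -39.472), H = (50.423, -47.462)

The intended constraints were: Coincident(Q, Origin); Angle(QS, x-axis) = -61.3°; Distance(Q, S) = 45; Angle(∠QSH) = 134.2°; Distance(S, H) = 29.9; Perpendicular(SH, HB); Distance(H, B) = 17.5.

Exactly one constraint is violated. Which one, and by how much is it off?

Distance(H, B) = 17.5 — off by 8.60.

Q = (0.00, 0.00) ✓; QS at -61.30° ✓; |QS| = 45.00 ✓; ∠QSH = 134.2° ✓; |SH| = 29.90 ✓; ∠(SH, HB) = 90.01° ✓; |HB| = 8.900 ✗.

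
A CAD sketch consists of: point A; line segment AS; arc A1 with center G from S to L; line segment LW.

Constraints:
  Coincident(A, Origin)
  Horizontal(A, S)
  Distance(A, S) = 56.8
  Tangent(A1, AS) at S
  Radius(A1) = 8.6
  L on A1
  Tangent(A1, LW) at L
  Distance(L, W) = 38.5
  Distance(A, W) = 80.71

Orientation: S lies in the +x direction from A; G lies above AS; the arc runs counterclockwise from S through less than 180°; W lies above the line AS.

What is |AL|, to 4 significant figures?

65.96

A is at the origin; A and S share the same y with |AS| = 56.8 and S on the +x side, so S = (56.80, 0.000). Since A1 is tangent to AS there, GS ⟂ AS, so G = S + (0, 8.6) = (56.80, 8.600). Since GL ⟂ LW (tangency), |GW| = √(8.6² + 38.5²) = 39.45 regardless of where L sits on A1. So W lies on both circle(A, 80.71) and circle(G, 39.45); the above-AS intersection is W = (65.57, 47.06). L is the foot of the tangent from W: L = (65.40, 8.562).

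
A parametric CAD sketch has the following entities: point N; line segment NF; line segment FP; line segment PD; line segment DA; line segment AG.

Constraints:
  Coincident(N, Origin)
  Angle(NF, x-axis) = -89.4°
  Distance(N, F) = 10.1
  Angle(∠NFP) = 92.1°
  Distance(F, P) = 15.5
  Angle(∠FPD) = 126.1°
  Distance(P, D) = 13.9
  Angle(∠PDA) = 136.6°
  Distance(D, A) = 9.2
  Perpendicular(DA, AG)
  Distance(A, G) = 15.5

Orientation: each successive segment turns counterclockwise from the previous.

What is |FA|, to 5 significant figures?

30.357

∠FPD = 126.1° gives PD at 52.400° from the x-axis; with |PD| = 13.9, D = (24.081, 0.50764). ∠PDA = 136.6° gives DA at 95.800° from the x-axis; with |DA| = 9.2, A = (23.152, 9.6605). Then |FA| = |A − F| = 30.357.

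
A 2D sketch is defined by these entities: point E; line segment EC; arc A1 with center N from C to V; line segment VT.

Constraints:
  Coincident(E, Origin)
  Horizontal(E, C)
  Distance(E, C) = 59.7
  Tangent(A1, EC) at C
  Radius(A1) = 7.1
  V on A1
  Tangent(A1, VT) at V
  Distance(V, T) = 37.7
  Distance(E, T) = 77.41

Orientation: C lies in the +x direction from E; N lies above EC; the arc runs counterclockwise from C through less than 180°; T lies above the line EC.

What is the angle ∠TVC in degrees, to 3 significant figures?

132°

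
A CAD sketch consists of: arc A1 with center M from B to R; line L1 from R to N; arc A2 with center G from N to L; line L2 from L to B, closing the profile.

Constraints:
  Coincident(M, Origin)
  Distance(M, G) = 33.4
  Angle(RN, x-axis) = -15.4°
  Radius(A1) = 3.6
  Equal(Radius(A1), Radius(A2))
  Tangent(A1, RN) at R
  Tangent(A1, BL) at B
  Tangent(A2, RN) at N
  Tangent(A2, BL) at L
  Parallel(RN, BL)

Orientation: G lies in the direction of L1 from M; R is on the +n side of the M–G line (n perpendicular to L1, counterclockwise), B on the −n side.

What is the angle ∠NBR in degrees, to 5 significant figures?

77.835°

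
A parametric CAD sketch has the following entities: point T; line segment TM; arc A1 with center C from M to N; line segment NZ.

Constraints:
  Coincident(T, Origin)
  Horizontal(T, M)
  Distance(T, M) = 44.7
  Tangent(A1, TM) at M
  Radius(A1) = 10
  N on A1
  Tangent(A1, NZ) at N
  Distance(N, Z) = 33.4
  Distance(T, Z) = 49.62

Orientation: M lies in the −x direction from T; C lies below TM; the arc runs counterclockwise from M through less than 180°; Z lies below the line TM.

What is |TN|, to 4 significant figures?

54.53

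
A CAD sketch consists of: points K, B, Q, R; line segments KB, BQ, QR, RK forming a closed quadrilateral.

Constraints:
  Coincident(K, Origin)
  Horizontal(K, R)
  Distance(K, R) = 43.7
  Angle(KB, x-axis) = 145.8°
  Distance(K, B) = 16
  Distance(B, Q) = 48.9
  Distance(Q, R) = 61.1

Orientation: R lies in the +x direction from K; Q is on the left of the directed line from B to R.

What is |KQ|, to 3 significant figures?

52.7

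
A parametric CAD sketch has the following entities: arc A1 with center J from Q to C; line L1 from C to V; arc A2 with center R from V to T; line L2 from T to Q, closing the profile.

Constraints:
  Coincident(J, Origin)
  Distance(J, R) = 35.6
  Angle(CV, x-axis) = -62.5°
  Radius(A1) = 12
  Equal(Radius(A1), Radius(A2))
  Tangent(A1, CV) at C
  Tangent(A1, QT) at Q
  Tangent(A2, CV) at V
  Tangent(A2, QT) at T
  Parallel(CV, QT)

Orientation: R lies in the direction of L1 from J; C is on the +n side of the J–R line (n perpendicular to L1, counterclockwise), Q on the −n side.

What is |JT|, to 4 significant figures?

37.57

The slot axis is L1's direction at -62.5°, so u = (cos -62.5°, sin -62.5°) = (0.4617, -0.8870) and n = (−sin -62.5°, cos -62.5°) = (0.8870, 0.4617). J is at the origin and R lies 35.6 along u from J, so R = 35.6·u = (16.44, -31.58). Tangency of A1 to both parallel lines with radius 12.0 puts C and Q at J ± 12.0·n: C = (10.64, 5.541), Q = (-10.64, -5.541). Equal radii place V and T the same way about R: V = R + 12.0·n = (27.08, -26.04), T = R − 12.0·n = (5.794, -37.12). Then |JT| = |T − J| = 37.57.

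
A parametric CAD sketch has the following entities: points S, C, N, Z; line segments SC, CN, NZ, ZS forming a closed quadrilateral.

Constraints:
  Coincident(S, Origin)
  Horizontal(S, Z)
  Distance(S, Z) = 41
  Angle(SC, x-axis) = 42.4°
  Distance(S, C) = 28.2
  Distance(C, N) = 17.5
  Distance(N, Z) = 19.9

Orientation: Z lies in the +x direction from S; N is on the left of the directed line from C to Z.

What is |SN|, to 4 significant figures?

43.09

Checks: |CN| = 17.50 ✓; |NZ| = 19.90 ✓.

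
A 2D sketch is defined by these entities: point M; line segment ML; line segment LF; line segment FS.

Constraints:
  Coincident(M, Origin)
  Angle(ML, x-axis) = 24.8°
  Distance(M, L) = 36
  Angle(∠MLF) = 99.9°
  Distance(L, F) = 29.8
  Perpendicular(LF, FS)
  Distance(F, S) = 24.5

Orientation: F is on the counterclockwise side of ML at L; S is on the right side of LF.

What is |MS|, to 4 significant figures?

69.94

∠MLF = 99.9°, so LF runs at 24.8° + (180° − 99.9°) = 104.9° from the x-axis; with |LF| = 29.8, F = L + 29.8·(cos 104.9°, sin 104.9°) = (25.02, 43.90). LF ⟂ FS; with |FS| = 24.5 on the right of LF, S = F + 24.5·(0.9664, 0.2571) = (48.69, 50.20). Then |MS| = |S − M| = 69.94.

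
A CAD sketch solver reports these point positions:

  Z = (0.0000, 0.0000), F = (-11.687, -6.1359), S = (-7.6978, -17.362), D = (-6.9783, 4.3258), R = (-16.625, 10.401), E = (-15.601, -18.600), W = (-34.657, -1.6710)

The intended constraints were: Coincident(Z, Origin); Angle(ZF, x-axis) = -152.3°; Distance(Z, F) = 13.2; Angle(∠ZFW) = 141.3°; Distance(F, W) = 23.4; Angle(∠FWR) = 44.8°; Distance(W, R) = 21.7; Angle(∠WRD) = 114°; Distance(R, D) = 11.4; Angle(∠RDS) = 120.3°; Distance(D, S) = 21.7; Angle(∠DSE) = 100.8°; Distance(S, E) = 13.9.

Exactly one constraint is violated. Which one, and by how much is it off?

Distance(S, E) = 13.9 — off by 5.90.

Z = (0.00, 0.00) ✓; ZF at -152.3° ✓; |ZF| = 13.20 ✓; ∠ZFW = 141.3° ✓; |FW| = 23.40 ✓; ∠FWR = 44.80° ✓; |WR| = 21.70 ✓; ∠WRD = 114.0° ✓; |RD| = 11.40 ✓; ∠RDS = 120.3° ✓; |DS| = 21.70 ✓; ∠DSE = 100.8° ✓; |SE| = 8.000 ✗.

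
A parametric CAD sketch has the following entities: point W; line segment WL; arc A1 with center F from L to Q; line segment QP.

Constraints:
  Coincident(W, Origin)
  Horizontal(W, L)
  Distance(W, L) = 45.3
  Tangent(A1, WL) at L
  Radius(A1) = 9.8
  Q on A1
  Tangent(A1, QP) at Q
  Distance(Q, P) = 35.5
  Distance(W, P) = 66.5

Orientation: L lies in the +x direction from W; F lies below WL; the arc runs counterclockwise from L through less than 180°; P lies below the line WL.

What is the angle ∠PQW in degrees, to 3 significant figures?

129°

Checks: |FQ| = 9.800 ✓; ∠(FQ, QP) = 90.00° ✓; |QP| = 35.50 ✓; |WP| = 66.50 ✓.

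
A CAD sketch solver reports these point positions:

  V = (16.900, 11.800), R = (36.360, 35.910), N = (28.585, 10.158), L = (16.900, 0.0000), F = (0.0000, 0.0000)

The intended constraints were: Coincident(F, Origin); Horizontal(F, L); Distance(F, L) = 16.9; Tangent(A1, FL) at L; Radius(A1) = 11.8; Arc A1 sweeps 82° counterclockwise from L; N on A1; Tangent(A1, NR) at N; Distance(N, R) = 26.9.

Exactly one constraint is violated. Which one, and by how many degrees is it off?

Tangent(A1, NR) at N — off by 8.80°.

F = (0.00, 0.00) ✓; F.y = 0.00, L.y = 0.00 ✓; |FL| = 16.90 ✓; ∠(VL, LF) = 90.00° ✓; |VL| = 11.80 ✓; bearing(V→N) − bearing(V→L) = 82.00° ✓; |VN| = 11.80 ✓; ∠(VN, NR) = 98.80° ✗; |NR| = 26.90 ✓.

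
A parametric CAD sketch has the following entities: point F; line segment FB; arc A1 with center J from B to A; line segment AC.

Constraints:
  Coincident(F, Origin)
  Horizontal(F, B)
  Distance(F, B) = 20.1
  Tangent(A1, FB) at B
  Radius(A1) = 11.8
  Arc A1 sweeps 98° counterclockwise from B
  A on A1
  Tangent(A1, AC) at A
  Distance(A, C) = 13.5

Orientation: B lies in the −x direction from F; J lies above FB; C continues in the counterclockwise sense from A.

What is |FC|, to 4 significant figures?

28.72

F is at the origin; F and B share the same y with |FB| = 20.1 and B on the −x side, so B = (-20.10, 0.000). Tangency of A1 to FB means the radius JB is perpendicular to FB, so J = B + (0, 11.8) = (-20.10, 11.80). On A1, B sits at bearing -90° from J; a 98° counterclockwise sweep puts A at bearing 8°, so A = J + 11.8·(cos 8°, sin 8°) = (-8.415, 13.44). A1 meets AC tangentially, so JA is at right angles to AC, so AC runs along (−sin 8°, cos 8°); with |AC| = 13.5, C = (-10.29, 26.81). Then |FC| = |C − F| = 28.72.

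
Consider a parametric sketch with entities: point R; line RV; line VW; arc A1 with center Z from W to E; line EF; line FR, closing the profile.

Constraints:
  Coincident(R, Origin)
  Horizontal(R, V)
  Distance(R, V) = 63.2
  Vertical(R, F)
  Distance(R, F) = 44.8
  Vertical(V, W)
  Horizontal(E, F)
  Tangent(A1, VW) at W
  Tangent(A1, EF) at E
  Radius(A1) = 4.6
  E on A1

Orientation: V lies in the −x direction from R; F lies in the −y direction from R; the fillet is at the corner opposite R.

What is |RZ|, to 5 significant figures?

71.063

R is at the origin; RV is horizontal with |RV| = 63.2 and V on the −x side, so V = (-63.200, 0.0000). R and F share the same x with |RF| = 44.8 and F on the −y side, so F = (0.0000, -44.800). The virtual corner opposite R is at (-63.200, -44.800). A1 meets VW tangentially, so ZW is at right angles to VW and the tangent condition forces ZE to be normal to EF, with radius 4.6, so the center Z sits 4.6 in from both sides at Z = (-58.600, -40.200). Then |RZ| = |Z − R| = 71.063.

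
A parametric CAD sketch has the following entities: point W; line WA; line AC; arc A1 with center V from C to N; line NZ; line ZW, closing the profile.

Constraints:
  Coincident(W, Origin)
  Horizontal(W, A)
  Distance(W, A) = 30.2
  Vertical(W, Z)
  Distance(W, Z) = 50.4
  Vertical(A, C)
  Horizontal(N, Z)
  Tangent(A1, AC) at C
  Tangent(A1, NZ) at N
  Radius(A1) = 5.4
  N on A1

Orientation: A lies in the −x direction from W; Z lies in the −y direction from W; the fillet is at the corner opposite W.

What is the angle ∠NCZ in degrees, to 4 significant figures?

34.86°

W is at the origin; WA is horizontal with |WA| = 30.2 and A on the −x side, so A = (-30.20, 0.000). WZ is vertical with |WZ| = 50.4 and Z on the −y side, so Z = (0.000, -50.40). The virtual corner opposite W is at (-30.20, -50.40). Since A1 is tangent to AC there, VC ⟂ AC and since A1 is tangent to NZ there, VN ⟂ NZ, with radius 5.4, so the center V sits 5.4 in from both sides at V = (-24.80, -45.00). That places the tangent points at C = (-30.20, -45.00) on AC and N = (-24.80, -50.40) on NZ. Then cos ∠NCZ = CN·CZ / (|CN||CZ|), giving 34.86°.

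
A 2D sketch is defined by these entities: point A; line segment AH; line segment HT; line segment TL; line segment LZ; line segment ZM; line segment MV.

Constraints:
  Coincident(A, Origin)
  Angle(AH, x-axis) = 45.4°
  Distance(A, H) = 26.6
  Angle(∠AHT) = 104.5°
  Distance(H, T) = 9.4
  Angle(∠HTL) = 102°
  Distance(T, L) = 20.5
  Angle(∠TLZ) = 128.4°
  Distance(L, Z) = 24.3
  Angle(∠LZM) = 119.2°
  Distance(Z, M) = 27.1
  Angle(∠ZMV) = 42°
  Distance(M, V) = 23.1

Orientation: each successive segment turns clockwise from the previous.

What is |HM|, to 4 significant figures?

44.26

A is at the origin; AH runs at 45.4° with length 26.6, so H = (18.68, 18.94). ∠AHT = 104.5° gives HT at -30.10° from the x-axis; with |HT| = 9.4, T = (26.81, 14.23). ∠HTL = 102.0° gives TL at -108.1° from the x-axis; with |TL| = 20.5, L = (20.44, -5.260). ∠TLZ = 128.4° gives LZ at -159.7° from the x-axis; with |LZ| = 24.3, Z = (-2.350, -13.69). ∠LZM = 119.2° gives ZM at 139.5° from the x-axis; with |ZM| = 27.1, M = (-22.96, 3.910). Then |HM| = |M − H| = 44.26.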